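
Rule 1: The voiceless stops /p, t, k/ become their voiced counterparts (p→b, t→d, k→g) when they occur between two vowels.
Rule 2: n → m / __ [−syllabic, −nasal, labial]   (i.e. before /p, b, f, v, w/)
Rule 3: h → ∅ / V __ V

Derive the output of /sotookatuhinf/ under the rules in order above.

Rule 1 (intervocalic voicing): /t/ is a voiceless stop between vowels /o/ and /o/, so it voices to [d]. /k/ is a voiceless stop between vowels /o/ and /a/, so it voices to [g]. /t/ is a voiceless stop between vowels /a/ and /u/, so it voices to [d]. /sotookatuhinf/ → sodoogaduhinf.
Rule 2 (nasal place assimilation): /n/ precedes the labial consonant /f/, so it assimilates in place to [m]. /sodoogaduhinf/ → sodoogaduhimf.
Rule 3 (intervocalic h-deletion): /h/ occurs between vowels /u/ and /i/, so it deletes. /sodoogaduhimf/ → sodoogaduimf.

sodoogaduimf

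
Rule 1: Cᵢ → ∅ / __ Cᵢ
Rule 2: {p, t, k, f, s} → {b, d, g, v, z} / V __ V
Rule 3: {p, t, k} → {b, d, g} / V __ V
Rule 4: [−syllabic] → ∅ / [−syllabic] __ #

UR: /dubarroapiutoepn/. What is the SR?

dubaroabiudoep

Rule 1 (degemination): /rr/ is a geminate; the first /r/ deletes. /dubarroapiutoepn/ → dubaroapiutoepn.
Rule 2 (intervocalic voicing): /p/ is a voiceless obstruent between vowels /a/ and /i/, so it voices to [b]. /t/ is a voiceless obstruent between vowels /u/ and /o/, so it voices to [d]. /dubaroapiutoepn/ → dubaroabiudoepn.
Rule 3 (intervocalic voicing): no segment meets the environment; /dubaroabiudoepn/ is unchanged.
Rule 4 (final cluster simplification): /n/ is the second consonant of a word-final cluster /pn/, so it deletes. /dubaroabiudoepn/ → dubaroabiudoep.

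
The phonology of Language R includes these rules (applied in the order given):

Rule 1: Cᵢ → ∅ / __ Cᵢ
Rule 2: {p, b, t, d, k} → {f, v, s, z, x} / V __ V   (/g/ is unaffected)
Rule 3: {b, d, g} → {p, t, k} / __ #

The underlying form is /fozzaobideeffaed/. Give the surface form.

fozaovizeefaet

Rule 1 (degemination): /zz/ is a geminate; the first /z/ deletes. /ff/ is a geminate; the first /f/ deletes. /fozzaobideeffaed/ → fozaobideefaed.
Rule 2 (intervocalic spirantization): /b/ is a stop between vowels /o/ and /i/, so it spirantizes to the fricative [v]. /d/ is a stop between vowels /i/ and /e/, so it spirantizes to the fricative [z]. /fozaobideefaed/ → fozaovizeefaed.
Rule 3 (final devoicing): /d/ is a voiced stop in word-final position, so it devoices to [t]. /fozaovizeefaed/ → fozaovizeefaet.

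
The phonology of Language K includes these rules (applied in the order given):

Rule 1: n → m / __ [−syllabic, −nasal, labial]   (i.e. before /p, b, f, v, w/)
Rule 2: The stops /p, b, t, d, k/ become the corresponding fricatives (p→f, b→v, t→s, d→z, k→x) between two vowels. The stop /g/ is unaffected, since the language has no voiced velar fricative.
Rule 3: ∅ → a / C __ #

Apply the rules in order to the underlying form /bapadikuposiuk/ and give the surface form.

Rule 1 (nasal place assimilation): no segment meets the environment; /bapadikuposiuk/ is unchanged.
Rule 2 (intervocalic spirantization): /p/ is a stop between vowels /a/ and /a/, so it spirantizes to the fricative [f]. /d/ is a stop between vowels /a/ and /i/, so it spirantizes to the fricative [z]. /k/ is a stop between vowels /i/ and /u/, so it spirantizes to the fricative [x]. /p/ is a stop between vowels /u/ and /o/, so it spirantizes to the fricative [f]. /bapadikuposiuk/ → bafazixufosiuk.
Rule 3 (final a-epenthesis): the form ends in the consonant /k/, so [a] is inserted word-finally. /bafazixufosiuk/ → bafazixufosiuka.

bafazixufosiuka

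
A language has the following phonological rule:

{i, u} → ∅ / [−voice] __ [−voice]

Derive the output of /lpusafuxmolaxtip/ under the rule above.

/u/ is a high vowel flanked by voiceless consonants /p/ and /s/, so it deletes.
/u/ is a high vowel flanked by voiceless consonants /f/ and /x/, so it deletes.
/i/ is a high vowel flanked by voiceless consonants /t/ and /p/, so it deletes.
Surface form: [lpsafxmolaxtp].

lpsafxmolaxtp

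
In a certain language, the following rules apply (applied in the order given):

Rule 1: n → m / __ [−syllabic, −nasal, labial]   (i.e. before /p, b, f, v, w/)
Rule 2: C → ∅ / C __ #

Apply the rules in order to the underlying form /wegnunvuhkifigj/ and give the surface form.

wegnumvuhkifig

Rule 1 (nasal place assimilation): /n/ precedes the labial consonant /v/, so it assimilates in place to [m]. /wegnunvuhkifigj/ → wegnumvuhkifigj.
Rule 2 (final cluster simplification): /j/ is the second consonant of a word-final cluster /gj/, so it deletes. /wegnumvuhkifigj/ → wegnumvuhkifig.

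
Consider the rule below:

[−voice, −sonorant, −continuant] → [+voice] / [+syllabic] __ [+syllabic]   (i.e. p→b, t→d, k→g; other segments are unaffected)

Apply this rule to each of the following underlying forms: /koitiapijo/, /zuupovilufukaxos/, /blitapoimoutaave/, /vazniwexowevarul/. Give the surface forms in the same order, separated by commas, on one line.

/koitiapijo/: /t/ is a voiceless stop between vowels /i/ and /i/, so it voices to [d]. /p/ is a voiceless stop between vowels /a/ and /i/, so it voices to [b]. → [koidiabijo].
/zuupovilufukaxos/: /p/ is a voiceless stop between vowels /u/ and /o/, so it voices to [b]. /k/ is a voiceless stop between vowels /u/ and /a/, so it voices to [g]. → [zuubovilufugaxos].
/blitapoimoutaave/: /t/ is a voiceless stop between vowels /i/ and /a/, so it voices to [d]. /p/ is a voiceless stop between vowels /a/ and /o/, so it voices to [b]. /t/ is a voiceless stop between vowels /u/ and /a/, so it voices to [d]. → [blidaboimoudaave].
/vazniwexowevarul/: the rule's environment is not met; surfaces unchanged as [vazniwexowevarul].

koidiabijo, zuubovilufugaxos, blidaboimoudaave, vazniwexowevarul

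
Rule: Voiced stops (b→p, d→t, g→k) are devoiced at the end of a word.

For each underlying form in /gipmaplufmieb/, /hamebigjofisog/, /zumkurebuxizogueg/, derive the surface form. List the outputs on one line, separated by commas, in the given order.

gipmaplufmiep, hamebigjofisok, zumkurebuxizoguek

/gipmaplufmieb/: /b/ is a voiced stop in word-final position, so it devoices to [p]. → [gipmaplufmiep].
/hamebigjofisog/: /g/ is a voiced stop in word-final position, so it devoices to [k]. → [hamebigjofisok].
/zumkurebuxizogueg/: /g/ is a voiced stop in word-final position, so it devoices to [k]. → [zumkurebuxizoguek].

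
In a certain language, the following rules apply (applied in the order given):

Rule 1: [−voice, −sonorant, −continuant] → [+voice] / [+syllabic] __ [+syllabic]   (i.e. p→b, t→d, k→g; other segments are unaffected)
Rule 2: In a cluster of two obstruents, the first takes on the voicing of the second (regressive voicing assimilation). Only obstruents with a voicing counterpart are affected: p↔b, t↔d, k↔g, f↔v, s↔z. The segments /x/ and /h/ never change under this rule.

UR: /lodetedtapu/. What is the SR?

Rule 1 (intervocalic voicing): /t/ is a voiceless stop between vowels /e/ and /e/, so it voices to [d]. /p/ is a voiceless stop between vowels /a/ and /u/, so it voices to [b]. /lodetedtapu/ → lodededtabu.
Rule 2 (regressive voicing assimilation): /d/ precedes the voiceless obstruent /t/, so it devoices to [t] by assimilation. /lodededtabu/ → lodedettabu.

lodedettabu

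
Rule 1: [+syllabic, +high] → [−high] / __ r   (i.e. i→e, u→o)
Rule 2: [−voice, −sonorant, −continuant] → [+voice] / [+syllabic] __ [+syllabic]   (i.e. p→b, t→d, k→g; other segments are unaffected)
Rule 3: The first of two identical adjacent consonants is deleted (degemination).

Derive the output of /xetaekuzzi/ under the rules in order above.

xedaeguzi

Rule 1 (pre-rhotic lowering): no segment meets the environment; /xetaekuzzi/ is unchanged.
Rule 2 (intervocalic voicing): /t/ is a voiceless stop between vowels /e/ and /a/, so it voices to [d]. /k/ is a voiceless stop between vowels /e/ and /u/, so it voices to [g]. /xetaekuzzi/ → xedaeguzzi.
Rule 3 (degemination): /zz/ is a geminate; the first /z/ deletes. /xedaeguzzi/ → xedaeguzi.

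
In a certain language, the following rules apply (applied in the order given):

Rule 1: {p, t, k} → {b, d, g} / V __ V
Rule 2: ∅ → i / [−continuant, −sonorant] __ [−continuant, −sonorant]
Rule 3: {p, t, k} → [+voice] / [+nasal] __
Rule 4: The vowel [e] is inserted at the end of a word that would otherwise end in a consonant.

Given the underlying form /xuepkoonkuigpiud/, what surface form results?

Rule 1 (intervocalic voicing): no segment meets the environment; /xuepkoonkuigpiud/ is unchanged.
Rule 2 (stop-cluster i-epenthesis): /p/ and /k/ form a stop–stop cluster, so [i] is inserted between them. /g/ and /p/ form a stop–stop cluster, so [i] is inserted between them. /xuepkoonkuigpiud/ → xuepikoonkuigipiud.
Rule 3 (post-nasal voicing): /k/ is a voiceless stop immediately after the nasal /n/, so it voices to [g]. /xuepikoonkuigipiud/ → xuepikoonguigipiud.
Rule 4 (final e-epenthesis): the form ends in the consonant /d/, so [e] is inserted word-finally. /xuepikoonguigipiud/ → xuepikoonguigipiude.

xuepikoonguigipiude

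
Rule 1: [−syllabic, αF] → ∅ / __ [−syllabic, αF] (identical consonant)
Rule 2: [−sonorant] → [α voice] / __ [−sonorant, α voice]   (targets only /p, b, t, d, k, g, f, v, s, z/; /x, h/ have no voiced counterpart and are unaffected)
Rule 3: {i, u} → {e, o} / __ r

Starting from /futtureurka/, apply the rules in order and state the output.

Rule 1 (degemination): /tt/ is a geminate; the first /t/ deletes. /futtureurka/ → futureurka.
Rule 2 (regressive voicing assimilation): no segment meets the environment; /futureurka/ is unchanged.
Rule 3 (pre-rhotic lowering): /u/ is a high vowel immediately before /r/, so it lowers to [o]. /u/ is a high vowel immediately before /r/, so it lowers to [o]. /futureurka/ → futoreorka.

futoreorka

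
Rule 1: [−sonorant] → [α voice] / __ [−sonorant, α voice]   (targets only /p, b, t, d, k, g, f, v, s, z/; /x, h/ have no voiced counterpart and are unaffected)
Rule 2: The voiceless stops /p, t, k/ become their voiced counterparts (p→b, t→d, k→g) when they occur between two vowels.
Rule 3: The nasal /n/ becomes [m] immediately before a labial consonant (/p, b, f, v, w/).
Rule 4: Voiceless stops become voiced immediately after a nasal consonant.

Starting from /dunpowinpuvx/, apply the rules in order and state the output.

Rule 1 (regressive voicing assimilation): /v/ precedes the voiceless obstruent /x/, so it devoices to [f] by assimilation. /dunpowinpuvx/ → dunpowinpufx.
Rule 2 (intervocalic voicing): no segment meets the environment; /dunpowinpufx/ is unchanged.
Rule 3 (nasal place assimilation): /n/ precedes the labial consonant /p/, so it assimilates in place to [m]. /n/ precedes the labial consonant /p/, so it assimilates in place to [m]. /dunpowinpufx/ → dumpowimpufx.
Rule 4 (post-nasal voicing): /p/ is a voiceless stop immediately after the nasal /m/, so it voices to [b]. /p/ is a voiceless stop immediately after the nasal /m/, so it voices to [b]. /dumpowimpufx/ → dumbowimbufx.

dumbowimbufx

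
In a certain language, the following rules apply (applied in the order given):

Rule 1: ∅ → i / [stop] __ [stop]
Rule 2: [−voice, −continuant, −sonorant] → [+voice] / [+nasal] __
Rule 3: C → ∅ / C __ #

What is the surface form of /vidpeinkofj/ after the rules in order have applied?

vidipeingof

Rule 1 (stop-cluster i-epenthesis): /d/ and /p/ form a stop–stop cluster, so [i] is inserted between them. /vidpeinkofj/ → vidipeinkofj.
Rule 2 (post-nasal voicing): /k/ is a voiceless stop immediately after the nasal /n/, so it voices to [g]. /vidipeinkofj/ → vidipeingofj.
Rule 3 (final cluster simplification): /j/ is the second consonant of a word-final cluster /fj/, so it deletes. /vidipeingofj/ → vidipeingof.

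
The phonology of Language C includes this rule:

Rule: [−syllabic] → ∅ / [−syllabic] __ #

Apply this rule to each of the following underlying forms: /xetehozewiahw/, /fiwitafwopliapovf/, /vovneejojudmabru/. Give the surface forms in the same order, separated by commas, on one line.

xetehozewiah, fiwitafwopliapov, vovneejojudmabru

/xetehozewiahw/: /w/ is the second consonant of a word-final cluster /hw/, so it deletes. → [xetehozewiah].
/fiwitafwopliapovf/: /f/ is the second consonant of a word-final cluster /vf/, so it deletes. → [fiwitafwopliapov].
/vovneejojudmabru/: the rule's environment is not met; surfaces unchanged as [vovneejojudmabru].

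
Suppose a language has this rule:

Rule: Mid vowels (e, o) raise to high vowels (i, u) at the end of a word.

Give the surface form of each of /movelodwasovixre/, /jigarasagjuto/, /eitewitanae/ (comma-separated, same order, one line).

movelodwasovixri, jigarasagjutu, eitewitanai

/movelodwasovixre/: /e/ is a mid vowel in word-final position, so it raises to [i]. → [movelodwasovixri].
/jigarasagjuto/: /o/ is a mid vowel in word-final position, so it raises to [u]. → [jigarasagjutu].
/eitewitanae/: /e/ is a mid vowel in word-final position, so it raises to [i]. → [eitewitanai].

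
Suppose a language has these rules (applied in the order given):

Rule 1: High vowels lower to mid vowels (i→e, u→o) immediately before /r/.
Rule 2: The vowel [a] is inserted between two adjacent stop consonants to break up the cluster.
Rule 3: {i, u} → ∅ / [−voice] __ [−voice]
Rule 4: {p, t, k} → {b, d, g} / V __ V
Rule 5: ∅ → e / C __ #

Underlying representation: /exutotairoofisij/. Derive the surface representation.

Rule 1 (pre-rhotic lowering): /i/ is a high vowel immediately before /r/, so it lowers to [e]. /exutotairoofisij/ → exutotaeroofisij.
Rule 2 (stop-cluster a-epenthesis): no segment meets the environment; /exutotaeroofisij/ is unchanged.
Rule 3 (high vowel syncope): /u/ is a high vowel flanked by voiceless consonants /x/ and /t/, so it deletes. /i/ is a high vowel flanked by voiceless consonants /f/ and /s/, so it deletes. /exutotaeroofisij/ → extotaeroofsij.
Rule 4 (intervocalic voicing): /t/ is a voiceless stop between vowels /o/ and /a/, so it voices to [d]. /extotaeroofsij/ → extodaeroofsij.
Rule 5 (final e-epenthesis): the form ends in the consonant /j/, so [e] is inserted word-finally. /extodaeroofsij/ → extodaeroofsije.

extodaeroofsije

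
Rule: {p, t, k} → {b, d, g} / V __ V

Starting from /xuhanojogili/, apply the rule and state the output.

No segment of /xuhanojogili/ meets the structural description of the rule, so the form surfaces unchanged.

xuhanojogili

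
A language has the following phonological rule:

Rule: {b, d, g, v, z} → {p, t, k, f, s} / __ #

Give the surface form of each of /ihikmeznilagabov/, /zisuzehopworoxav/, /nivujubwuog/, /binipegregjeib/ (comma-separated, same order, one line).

/ihikmeznilagabov/: /v/ is a voiced obstruent in word-final position, so it devoices to [f]. → [ihikmeznilagabof].
/zisuzehopworoxav/: /v/ is a voiced obstruent in word-final position, so it devoices to [f]. → [zisuzehopworoxaf].
/nivujubwuog/: /g/ is a voiced obstruent in word-final position, so it devoices to [k]. → [nivujubwuok].
/binipegregjeib/: /b/ is a voiced obstruent in word-final position, so it devoices to [p]. → [binipegregjeip].

ihikmeznilagabof, zisuzehopworoxaf, nivujubwuok, binipegregjeip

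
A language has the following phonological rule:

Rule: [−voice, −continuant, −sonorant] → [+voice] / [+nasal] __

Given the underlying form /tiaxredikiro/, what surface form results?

No segment of /tiaxredikiro/ meets the structural description of the rule, so the form surfaces unchanged.

tiaxredikiro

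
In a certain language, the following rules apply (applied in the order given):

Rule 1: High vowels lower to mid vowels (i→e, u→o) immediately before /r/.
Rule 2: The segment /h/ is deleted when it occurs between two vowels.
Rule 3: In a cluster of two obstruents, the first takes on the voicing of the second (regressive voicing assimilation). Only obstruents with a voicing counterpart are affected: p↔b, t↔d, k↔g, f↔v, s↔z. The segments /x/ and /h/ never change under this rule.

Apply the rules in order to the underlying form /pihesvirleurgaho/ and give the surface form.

piezverleorgao

Rule 1 (pre-rhotic lowering): /i/ is a high vowel immediately before /r/, so it lowers to [e]. /u/ is a high vowel immediately before /r/, so it lowers to [o]. /pihesvirleurgaho/ → pihesverleorgaho.
Rule 2 (intervocalic h-deletion): /h/ occurs between vowels /i/ and /e/, so it deletes. /h/ occurs between vowels /a/ and /o/, so it deletes. /pihesverleorgaho/ → piesverleorgao.
Rule 3 (regressive voicing assimilation): /s/ precedes the voiced obstruent /v/, so it voices to [z] by assimilation. /piesverleorgao/ → piezverleorgao.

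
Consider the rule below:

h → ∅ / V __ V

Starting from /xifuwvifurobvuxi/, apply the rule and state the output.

No segment of /xifuwvifurobvuxi/ meets the structural description of the rule, so the form surfaces unchanged.

xifuwvifurobvuxi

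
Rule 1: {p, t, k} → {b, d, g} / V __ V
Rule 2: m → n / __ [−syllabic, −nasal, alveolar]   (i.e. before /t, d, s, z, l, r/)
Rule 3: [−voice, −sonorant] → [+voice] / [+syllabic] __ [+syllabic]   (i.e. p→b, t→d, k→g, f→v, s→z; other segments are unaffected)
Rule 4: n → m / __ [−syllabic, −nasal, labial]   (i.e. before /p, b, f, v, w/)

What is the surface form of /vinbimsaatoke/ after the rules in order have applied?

Rule 1 (intervocalic voicing): /t/ is a voiceless stop between vowels /a/ and /o/, so it voices to [d]. /k/ is a voiceless stop between vowels /o/ and /e/, so it voices to [g]. /vinbimsaatoke/ → vinbimsaadoge.
Rule 2 (nasal place assimilation): /m/ precedes the alveolar consonant /s/, so it assimilates in place to [n]. /vinbimsaadoge/ → vinbinsaadoge.
Rule 3 (intervocalic voicing): no segment meets the environment; /vinbinsaadoge/ is unchanged.
Rule 4 (nasal place assimilation): /n/ precedes the labial consonant /b/, so it assimilates in place to [m]. /vinbinsaadoge/ → vimbinsaadoge.

vimbinsaadoge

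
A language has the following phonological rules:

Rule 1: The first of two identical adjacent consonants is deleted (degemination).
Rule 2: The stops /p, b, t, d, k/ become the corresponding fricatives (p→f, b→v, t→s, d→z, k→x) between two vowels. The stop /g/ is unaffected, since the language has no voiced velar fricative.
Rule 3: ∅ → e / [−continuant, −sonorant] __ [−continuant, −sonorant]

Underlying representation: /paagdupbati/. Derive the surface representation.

Rule 1 (degemination): no segment meets the environment; /paagdupbati/ is unchanged.
Rule 2 (intervocalic spirantization): /t/ is a stop between vowels /a/ and /i/, so it spirantizes to the fricative [s]. /paagdupbati/ → paagdupbasi.
Rule 3 (stop-cluster e-epenthesis): /g/ and /d/ form a stop–stop cluster, so [e] is inserted between them. /p/ and /b/ form a stop–stop cluster, so [e] is inserted between them. /paagdupbasi/ → paagedupebasi.

paagedupebasi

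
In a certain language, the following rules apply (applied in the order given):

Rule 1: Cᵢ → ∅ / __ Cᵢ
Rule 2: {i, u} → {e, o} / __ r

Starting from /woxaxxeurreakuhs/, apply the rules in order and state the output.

woxaxeoreakuhs

Rule 1 (degemination): /xx/ is a geminate; the first /x/ deletes. /rr/ is a geminate; the first /r/ deletes. /woxaxxeurreakuhs/ → woxaxeureakuhs.
Rule 2 (pre-rhotic lowering): /u/ is a high vowel immediately before /r/, so it lowers to [o]. /woxaxeureakuhs/ → woxaxeoreakuhs.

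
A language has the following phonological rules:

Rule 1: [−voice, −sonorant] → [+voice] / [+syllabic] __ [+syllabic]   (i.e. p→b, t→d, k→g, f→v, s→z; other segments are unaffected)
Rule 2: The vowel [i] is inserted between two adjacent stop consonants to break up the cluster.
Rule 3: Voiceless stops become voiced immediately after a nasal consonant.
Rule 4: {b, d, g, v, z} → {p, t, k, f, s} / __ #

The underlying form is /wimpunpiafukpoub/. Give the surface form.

Rule 1 (intervocalic voicing): /f/ is a voiceless obstruent between vowels /a/ and /u/, so it voices to [v]. /wimpunpiafukpoub/ → wimpunpiavukpoub.
Rule 2 (stop-cluster i-epenthesis): /k/ and /p/ form a stop–stop cluster, so [i] is inserted between them. /wimpunpiavukpoub/ → wimpunpiavukipoub.
Rule 3 (post-nasal voicing): /p/ is a voiceless stop immediately after the nasal /m/, so it voices to [b]. /p/ is a voiceless stop immediately after the nasal /n/, so it voices to [b]. /wimpunpiavukipoub/ → wimbunbiavukipoub.
Rule 4 (final devoicing): /b/ is a voiced obstruent in word-final position, so it devoices to [p]. /wimbunbiavukipoub/ → wimbunbiavukipoup.

wimbunbiavukipoup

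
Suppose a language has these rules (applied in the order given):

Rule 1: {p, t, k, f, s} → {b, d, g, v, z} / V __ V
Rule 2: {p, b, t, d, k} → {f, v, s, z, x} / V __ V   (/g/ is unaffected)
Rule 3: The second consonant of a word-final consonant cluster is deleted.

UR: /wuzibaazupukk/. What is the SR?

Rule 1 (intervocalic voicing): /p/ is a voiceless obstruent between vowels /u/ and /u/, so it voices to [b]. /wuzibaazupukk/ → wuzibaazubukk.
Rule 2 (intervocalic spirantization): /b/ is a stop between vowels /i/ and /a/, so it spirantizes to the fricative [v]. /b/ is a stop between vowels /u/ and /u/, so it spirantizes to the fricative [v]. /wuzibaazubukk/ → wuzivaazuvukk.
Rule 3 (final cluster simplification): /k/ is the second consonant of a word-final cluster /kk/, so it deletes. /wuzivaazuvukk/ → wuzivaazuvuk.

wuzivaazuvuk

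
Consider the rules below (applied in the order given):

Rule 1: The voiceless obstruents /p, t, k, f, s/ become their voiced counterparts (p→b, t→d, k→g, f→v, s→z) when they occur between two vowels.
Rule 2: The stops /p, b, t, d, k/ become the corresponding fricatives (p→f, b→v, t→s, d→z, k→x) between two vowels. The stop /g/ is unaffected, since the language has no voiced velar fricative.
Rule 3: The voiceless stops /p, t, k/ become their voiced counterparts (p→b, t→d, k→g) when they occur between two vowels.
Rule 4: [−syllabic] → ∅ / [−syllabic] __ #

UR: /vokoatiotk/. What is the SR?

Rule 1 (intervocalic voicing): /k/ is a voiceless obstruent between vowels /o/ and /o/, so it voices to [g]. /t/ is a voiceless obstruent between vowels /a/ and /i/, so it voices to [d]. /vokoatiotk/ → vogoadiotk.
Rule 2 (intervocalic spirantization): /d/ is a stop between vowels /a/ and /i/, so it spirantizes to the fricative [z]. /vogoadiotk/ → vogoaziotk.
Rule 3 (intervocalic voicing): no segment meets the environment; /vogoaziotk/ is unchanged.
Rule 4 (final cluster simplification): /k/ is the second consonant of a word-final cluster /tk/, so it deletes. /vogoaziotk/ → vogoaziot.

vogoaziot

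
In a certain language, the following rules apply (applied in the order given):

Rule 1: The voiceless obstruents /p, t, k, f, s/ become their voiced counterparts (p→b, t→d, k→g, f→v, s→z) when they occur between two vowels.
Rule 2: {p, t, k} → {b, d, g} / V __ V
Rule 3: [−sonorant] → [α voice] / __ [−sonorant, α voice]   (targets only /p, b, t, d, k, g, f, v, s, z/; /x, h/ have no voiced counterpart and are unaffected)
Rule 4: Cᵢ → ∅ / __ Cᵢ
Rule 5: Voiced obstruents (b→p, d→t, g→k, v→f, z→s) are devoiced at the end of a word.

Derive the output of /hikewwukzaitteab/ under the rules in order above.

higewugzaiteap

Rule 1 (intervocalic voicing): /k/ is a voiceless obstruent between vowels /i/ and /e/, so it voices to [g]. /hikewwukzaitteab/ → higewwukzaitteab.
Rule 2 (intervocalic voicing): no segment meets the environment; /higewwukzaitteab/ is unchanged.
Rule 3 (regressive voicing assimilation): /k/ precedes the voiced obstruent /z/, so it voices to [g] by assimilation. /higewwukzaitteab/ → higewwugzaitteab.
Rule 4 (degemination): /ww/ is a geminate; the first /w/ deletes. /tt/ is a geminate; the first /t/ deletes. /higewwugzaitteab/ → higewugzaiteab.
Rule 5 (final devoicing): /b/ is a voiced obstruent in word-final position, so it devoices to [p]. /higewugzaiteab/ → higewugzaiteap.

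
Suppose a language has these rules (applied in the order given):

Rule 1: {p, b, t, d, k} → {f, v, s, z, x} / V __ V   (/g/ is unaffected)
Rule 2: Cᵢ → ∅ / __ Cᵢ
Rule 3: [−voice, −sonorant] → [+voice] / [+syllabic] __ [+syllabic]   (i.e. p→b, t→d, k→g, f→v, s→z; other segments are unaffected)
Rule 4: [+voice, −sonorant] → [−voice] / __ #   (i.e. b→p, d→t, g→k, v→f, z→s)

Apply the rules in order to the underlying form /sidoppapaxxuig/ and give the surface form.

sizobavaxuik

Rule 1 (intervocalic spirantization): /d/ is a stop between vowels /i/ and /o/, so it spirantizes to the fricative [z]. /p/ is a stop between vowels /a/ and /a/, so it spirantizes to the fricative [f]. /sidoppapaxxuig/ → sizoppafaxxuig.
Rule 2 (degemination): /pp/ is a geminate; the first /p/ deletes. /xx/ is a geminate; the first /x/ deletes. /sizoppafaxxuig/ → sizopafaxuig.
Rule 3 (intervocalic voicing): /p/ is a voiceless obstruent between vowels /o/ and /a/, so it voices to [b]. /f/ is a voiceless obstruent between vowels /a/ and /a/, so it voices to [v]. /sizopafaxuig/ → sizobavaxuig.
Rule 4 (final devoicing): /g/ is a voiced obstruent in word-final position, so it devoices to [k]. /sizobavaxuig/ → sizobavaxuik.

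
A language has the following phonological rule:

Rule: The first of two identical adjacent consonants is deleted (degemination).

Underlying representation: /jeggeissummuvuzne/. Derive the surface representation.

/gg/ is a geminate; the first /g/ deletes.
/ss/ is a geminate; the first /s/ deletes.
/mm/ is a geminate; the first /m/ deletes.
The other instances of /j/, /g/, /s/, /m/, /v/, /z/, /n/ do not occur in the required environment and remain unchanged.
Surface form: [jegeisumuvuzne].

jegeisumuvuzne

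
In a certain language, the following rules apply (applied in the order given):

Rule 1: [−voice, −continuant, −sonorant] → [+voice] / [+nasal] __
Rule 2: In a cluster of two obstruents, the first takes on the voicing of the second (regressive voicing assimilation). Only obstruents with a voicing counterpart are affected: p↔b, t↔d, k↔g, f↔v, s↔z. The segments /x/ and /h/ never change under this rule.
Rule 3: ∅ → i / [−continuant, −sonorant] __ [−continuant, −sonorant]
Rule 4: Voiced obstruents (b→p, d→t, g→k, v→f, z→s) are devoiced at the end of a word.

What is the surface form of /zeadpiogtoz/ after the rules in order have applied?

zeatipiokitos

Rule 1 (post-nasal voicing): no segment meets the environment; /zeadpiogtoz/ is unchanged.
Rule 2 (regressive voicing assimilation): /d/ precedes the voiceless obstruent /p/, so it devoices to [t] by assimilation. /g/ precedes the voiceless obstruent /t/, so it devoices to [k] by assimilation. /zeadpiogtoz/ → zeatpioktoz.
Rule 3 (stop-cluster i-epenthesis): /t/ and /p/ form a stop–stop cluster, so [i] is inserted between them. /k/ and /t/ form a stop–stop cluster, so [i] is inserted between them. /zeatpioktoz/ → zeatipiokitoz.
Rule 4 (final devoicing): /z/ is a voiced obstruent in word-final position, so it devoices to [s]. /zeatipiokitoz/ → zeatipiokitos.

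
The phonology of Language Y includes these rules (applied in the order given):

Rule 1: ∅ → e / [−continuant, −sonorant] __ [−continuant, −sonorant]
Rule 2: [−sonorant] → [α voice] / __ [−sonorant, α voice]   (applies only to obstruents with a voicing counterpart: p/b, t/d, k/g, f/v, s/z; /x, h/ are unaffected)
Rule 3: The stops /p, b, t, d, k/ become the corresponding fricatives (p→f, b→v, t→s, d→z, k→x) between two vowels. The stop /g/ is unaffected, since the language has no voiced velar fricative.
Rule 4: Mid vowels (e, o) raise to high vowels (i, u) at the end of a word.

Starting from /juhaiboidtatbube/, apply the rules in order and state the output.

Rule 1 (stop-cluster e-epenthesis): /d/ and /t/ form a stop–stop cluster, so [e] is inserted between them. /t/ and /b/ form a stop–stop cluster, so [e] is inserted between them. /juhaiboidtatbube/ → juhaiboidetatebube.
Rule 2 (regressive voicing assimilation): no segment meets the environment; /juhaiboidetatebube/ is unchanged.
Rule 3 (intervocalic spirantization): /b/ is a stop between vowels /i/ and /o/, so it spirantizes to the fricative [v]. /d/ is a stop between vowels /i/ and /e/, so it spirantizes to the fricative [z]. /t/ is a stop between vowels /e/ and /a/, so it spirantizes to the fricative [s]. /t/ is a stop between vowels /a/ and /e/, so it spirantizes to the fricative [s]. /b/ is a stop between vowels /e/ and /u/, so it spirantizes to the fricative [v]. /b/ is a stop between vowels /u/ and /e/, so it spirantizes to the fricative [v]. /juhaiboidetatebube/ → juhaivoizesasevuve.
Rule 4 (final vowel raising): /e/ is a mid vowel in word-final position, so it raises to [i]. /juhaivoizesasevuve/ → juhaivoizesasevuvi.

juhaivoizesasevuvi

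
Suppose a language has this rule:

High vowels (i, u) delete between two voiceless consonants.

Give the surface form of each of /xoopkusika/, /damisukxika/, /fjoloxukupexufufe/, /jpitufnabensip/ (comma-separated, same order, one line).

xoopkska, damiskxka, fjoloxkpexffe, jptfnabensp

/xoopkusika/: /u/ is a high vowel flanked by voiceless consonants /k/ and /s/, so it deletes. /i/ is a high vowel flanked by voiceless consonants /s/ and /k/, so it deletes. → [xoopkska].
/damisukxika/: /u/ is a high vowel flanked by voiceless consonants /s/ and /k/, so it deletes. /i/ is a high vowel flanked by voiceless consonants /x/ and /k/, so it deletes. → [damiskxka].
/fjoloxukupexufufe/: /u/ is a high vowel flanked by voiceless consonants /x/ and /k/, so it deletes. /u/ is a high vowel flanked by voiceless consonants /k/ and /p/, so it deletes. /u/ is a high vowel flanked by voiceless consonants /x/ and /f/, so it deletes. /u/ is a high vowel flanked by voiceless consonants /f/ and /f/, so it deletes. → [fjoloxkpexffe].
/jpitufnabensip/: /i/ is a high vowel flanked by voiceless consonants /p/ and /t/, so it deletes. /u/ is a high vowel flanked by voiceless consonants /t/ and /f/, so it deletes. /i/ is a high vowel flanked by voiceless consonants /s/ and /p/, so it deletes. → [jptfnabensp].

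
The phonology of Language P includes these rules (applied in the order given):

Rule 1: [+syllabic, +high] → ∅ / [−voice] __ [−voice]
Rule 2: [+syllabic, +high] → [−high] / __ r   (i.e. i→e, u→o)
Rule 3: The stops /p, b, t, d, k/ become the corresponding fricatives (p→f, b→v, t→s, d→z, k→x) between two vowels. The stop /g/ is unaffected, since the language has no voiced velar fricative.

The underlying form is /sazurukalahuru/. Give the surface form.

sazoruxalahoru

Rule 1 (high vowel syncope): no segment meets the environment; /sazurukalahuru/ is unchanged.
Rule 2 (pre-rhotic lowering): /u/ is a high vowel immediately before /r/, so it lowers to [o]. /u/ is a high vowel immediately before /r/, so it lowers to [o]. /sazurukalahuru/ → sazorukalahoru.
Rule 3 (intervocalic spirantization): /k/ is a stop between vowels /u/ and /a/, so it spirantizes to the fricative [x]. /sazorukalahoru/ → sazoruxalahoru.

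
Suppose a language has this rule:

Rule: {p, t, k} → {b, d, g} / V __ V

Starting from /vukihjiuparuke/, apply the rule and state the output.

/k/ is a voiceless stop between vowels /u/ and /i/, so it voices to [g].
/p/ is a voiceless stop between vowels /u/ and /a/, so it voices to [b].
/k/ is a voiceless stop between vowels /u/ and /e/, so it voices to [g].
Surface form: [vugihjiubaruge].

vugihjiubaruge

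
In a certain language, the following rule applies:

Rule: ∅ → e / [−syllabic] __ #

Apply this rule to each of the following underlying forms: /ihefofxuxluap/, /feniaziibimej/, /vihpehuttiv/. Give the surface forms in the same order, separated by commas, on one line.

ihefofxuxluape, feniaziibimeje, vihpehuttive

/ihefofxuxluap/: the form ends in the consonant /p/, so [e] is inserted word-finally. → [ihefofxuxluape].
/feniaziibimej/: the form ends in the consonant /j/, so [e] is inserted word-finally. → [feniaziibimeje].
/vihpehuttiv/: the form ends in the consonant /v/, so [e] is inserted word-finally. → [vihpehuttive].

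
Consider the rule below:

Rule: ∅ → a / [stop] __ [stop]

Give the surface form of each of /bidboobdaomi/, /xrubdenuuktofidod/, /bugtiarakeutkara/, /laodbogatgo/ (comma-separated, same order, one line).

/bidboobdaomi/: /d/ and /b/ form a stop–stop cluster, so [a] is inserted between them. /b/ and /d/ form a stop–stop cluster, so [a] is inserted between them. → [bidaboobadaomi].
/xrubdenuuktofidod/: /b/ and /d/ form a stop–stop cluster, so [a] is inserted between them. /k/ and /t/ form a stop–stop cluster, so [a] is inserted between them. → [xrubadenuukatofidod].
/bugtiarakeutkara/: /g/ and /t/ form a stop–stop cluster, so [a] is inserted between them. /t/ and /k/ form a stop–stop cluster, so [a] is inserted between them. → [bugatiarakeutakara].
/laodbogatgo/: /d/ and /b/ form a stop–stop cluster, so [a] is inserted between them. /t/ and /g/ form a stop–stop cluster, so [a] is inserted between them. → [laodabogatago].

bidaboobadaomi, xrubadenuukatofidod, bugatiarakeutakara, laodabogatago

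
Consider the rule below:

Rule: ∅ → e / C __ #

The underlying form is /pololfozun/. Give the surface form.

the form ends in the consonant /n/, so [e] is inserted word-finally.
Surface form: [pololfozune].

pololfozune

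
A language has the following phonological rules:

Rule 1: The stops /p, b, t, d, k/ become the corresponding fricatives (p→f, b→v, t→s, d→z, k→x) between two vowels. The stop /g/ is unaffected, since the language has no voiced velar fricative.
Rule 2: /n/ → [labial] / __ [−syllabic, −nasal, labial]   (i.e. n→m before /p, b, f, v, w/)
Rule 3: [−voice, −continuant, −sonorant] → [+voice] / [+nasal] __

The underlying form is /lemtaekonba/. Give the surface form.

Rule 1 (intervocalic spirantization): /k/ is a stop between vowels /e/ and /o/, so it spirantizes to the fricative [x]. /lemtaekonba/ → lemtaexonba.
Rule 2 (nasal place assimilation): /n/ precedes the labial consonant /b/, so it assimilates in place to [m]. /lemtaexonba/ → lemtaexomba.
Rule 3 (post-nasal voicing): /t/ is a voiceless stop immediately after the nasal /m/, so it voices to [d]. /lemtaexomba/ → lemdaexomba.

lemdaexomba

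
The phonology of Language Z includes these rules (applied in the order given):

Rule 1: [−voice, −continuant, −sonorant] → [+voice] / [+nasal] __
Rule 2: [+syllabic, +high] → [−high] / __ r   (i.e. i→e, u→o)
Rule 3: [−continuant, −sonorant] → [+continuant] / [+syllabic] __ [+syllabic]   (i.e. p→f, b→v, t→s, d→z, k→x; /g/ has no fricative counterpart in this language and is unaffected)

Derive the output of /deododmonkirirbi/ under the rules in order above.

Rule 1 (post-nasal voicing): /k/ is a voiceless stop immediately after the nasal /n/, so it voices to [g]. /deododmonkirirbi/ → deododmongirirbi.
Rule 2 (pre-rhotic lowering): /i/ is a high vowel immediately before /r/, so it lowers to [e]. /i/ is a high vowel immediately before /r/, so it lowers to [e]. /deododmongirirbi/ → deododmongererbi.
Rule 3 (intervocalic spirantization): /d/ is a stop between vowels /o/ and /o/, so it spirantizes to the fricative [z]. /deododmongererbi/ → deozodmongererbi.

deozodmongererbi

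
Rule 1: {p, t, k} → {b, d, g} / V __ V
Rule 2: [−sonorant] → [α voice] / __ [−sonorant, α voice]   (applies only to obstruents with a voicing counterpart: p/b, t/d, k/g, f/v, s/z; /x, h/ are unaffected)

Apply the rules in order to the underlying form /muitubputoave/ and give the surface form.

Rule 1 (intervocalic voicing): /t/ is a voiceless stop between vowels /i/ and /u/, so it voices to [d]. /t/ is a voiceless stop between vowels /u/ and /o/, so it voices to [d]. /muitubputoave/ → muidubpudoave.
Rule 2 (regressive voicing assimilation): /b/ precedes the voiceless obstruent /p/, so it devoices to [p] by assimilation. /muidubpudoave/ → muiduppudoave.

muiduppudoave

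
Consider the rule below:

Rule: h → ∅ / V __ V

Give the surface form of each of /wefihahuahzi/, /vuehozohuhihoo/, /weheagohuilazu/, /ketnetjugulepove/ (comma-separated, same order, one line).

/wefihahuahzi/: /h/ occurs between vowels /i/ and /a/, so it deletes. /h/ occurs between vowels /a/ and /u/, so it deletes. → [wefiauahzi].
/vuehozohuhihoo/: /h/ occurs between vowels /e/ and /o/, so it deletes. /h/ occurs between vowels /o/ and /u/, so it deletes. /h/ occurs between vowels /u/ and /i/, so it deletes. /h/ occurs between vowels /i/ and /o/, so it deletes. → [vueozouioo].
/weheagohuilazu/: /h/ occurs between vowels /e/ and /e/, so it deletes. /h/ occurs between vowels /o/ and /u/, so it deletes. → [weeagouilazu].
/ketnetjugulepove/: the rule's environment is not met; surfaces unchanged as [ketnetjugulepove].

wefiauahzi, vueozouioo, weeagouilazu, ketnetjugulepove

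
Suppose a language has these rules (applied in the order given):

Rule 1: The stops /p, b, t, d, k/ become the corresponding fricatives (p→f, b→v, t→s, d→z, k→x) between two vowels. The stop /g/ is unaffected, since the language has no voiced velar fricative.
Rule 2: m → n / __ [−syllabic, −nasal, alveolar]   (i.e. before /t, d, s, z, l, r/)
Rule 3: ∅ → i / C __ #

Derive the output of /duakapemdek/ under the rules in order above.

Rule 1 (intervocalic spirantization): /k/ is a stop between vowels /a/ and /a/, so it spirantizes to the fricative [x]. /p/ is a stop between vowels /a/ and /e/, so it spirantizes to the fricative [f]. /duakapemdek/ → duaxafemdek.
Rule 2 (nasal place assimilation): /m/ precedes the alveolar consonant /d/, so it assimilates in place to [n]. /duaxafemdek/ → duaxafendek.
Rule 3 (final i-epenthesis): the form ends in the consonant /k/, so [i] is inserted word-finally. /duaxafendek/ → duaxafendeki.

duaxafendeki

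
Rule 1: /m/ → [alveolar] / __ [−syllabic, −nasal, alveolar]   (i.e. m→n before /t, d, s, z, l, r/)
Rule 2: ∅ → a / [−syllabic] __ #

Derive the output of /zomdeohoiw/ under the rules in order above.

Rule 1 (nasal place assimilation): /m/ precedes the alveolar consonant /d/, so it assimilates in place to [n]. /zomdeohoiw/ → zondeohoiw.
Rule 2 (final a-epenthesis): the form ends in the consonant /w/, so [a] is inserted word-finally. /zondeohoiw/ → zondeohoiwa.

zondeohoiwa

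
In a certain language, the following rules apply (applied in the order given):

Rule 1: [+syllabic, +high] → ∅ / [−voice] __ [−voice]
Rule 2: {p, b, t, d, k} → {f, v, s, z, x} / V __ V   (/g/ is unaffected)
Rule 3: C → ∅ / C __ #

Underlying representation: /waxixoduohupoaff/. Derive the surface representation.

waxxozuohpoaf

Rule 1 (high vowel syncope): /i/ is a high vowel flanked by voiceless consonants /x/ and /x/, so it deletes. /u/ is a high vowel flanked by voiceless consonants /h/ and /p/, so it deletes. /waxixoduohupoaff/ → waxxoduohpoaff.
Rule 2 (intervocalic spirantization): /d/ is a stop between vowels /o/ and /u/, so it spirantizes to the fricative [z]. /waxxoduohpoaff/ → waxxozuohpoaff.
Rule 3 (final cluster simplification): /f/ is the second consonant of a word-final cluster /ff/, so it deletes. /waxxozuohpoaff/ → waxxozuohpoaf.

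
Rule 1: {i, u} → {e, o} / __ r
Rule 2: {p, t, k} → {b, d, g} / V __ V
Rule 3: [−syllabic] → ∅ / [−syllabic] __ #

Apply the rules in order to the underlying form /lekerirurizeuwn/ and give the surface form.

legererorizeuw

Rule 1 (pre-rhotic lowering): /i/ is a high vowel immediately before /r/, so it lowers to [e]. /u/ is a high vowel immediately before /r/, so it lowers to [o]. /lekerirurizeuwn/ → lekererorizeuwn.
Rule 2 (intervocalic voicing): /k/ is a voiceless stop between vowels /e/ and /e/, so it voices to [g]. /lekererorizeuwn/ → legererorizeuwn.
Rule 3 (final cluster simplification): /n/ is the second consonant of a word-final cluster /wn/, so it deletes. /legererorizeuwn/ → legererorizeuw.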